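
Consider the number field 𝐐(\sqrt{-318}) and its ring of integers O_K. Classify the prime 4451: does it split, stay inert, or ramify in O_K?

split — (4451) = 𝔭₁𝔭₂ with 𝔭₁ ≠ 𝔭₂

-318 mod 4 = 2, hence disc K = 4·(-318) = -1272 and O_K = ℤ[√-318].
4451 ∤ -1272, so 4451 is unramified.
Compute (-318/4451) via Euler: 4133^((4451-1)/2) mod 4451 = 1, so (-318/4451) = 1.
(-318/4451) = 1, so 4451 splits.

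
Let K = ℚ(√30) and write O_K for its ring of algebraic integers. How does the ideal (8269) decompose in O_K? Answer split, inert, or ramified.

inert — (8269) stays prime in O_K

d = 30 ≡ 2 (mod 4), so O_K = ℤ[√30] and disc(K) = 4d = 120.
8269 ∤ 120, so 8269 is unramified.
Compute (30/8269) via Euler: 30^((8269-1)/2) mod 8269 = 8268, so (30/8269) = -1.
(30/8269) = -1, so 8269 is inert.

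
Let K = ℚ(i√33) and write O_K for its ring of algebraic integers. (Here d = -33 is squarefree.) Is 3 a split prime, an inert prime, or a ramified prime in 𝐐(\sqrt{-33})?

-33 mod 4 = 3, hence disc K = 4·(-33) = -132 and O_K = ℤ[√-33].
3 divides disc(K) = -132, so 3 ramifies.

ramified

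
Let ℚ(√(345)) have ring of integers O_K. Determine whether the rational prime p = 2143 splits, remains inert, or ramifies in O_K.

345 mod 4 = 1, hence disc K = 345 and O_K = ℤ[(1+√345)/2].
Since gcd(2143, 345) = 1 the prime 2143 does not ramify.
Euler's criterion: 345^1071 mod 2143 = 2142. Thus (345|2143) = -1.
(345/2143) = -1, so 2143 is inert.

inert — (2143) stays prime in O_K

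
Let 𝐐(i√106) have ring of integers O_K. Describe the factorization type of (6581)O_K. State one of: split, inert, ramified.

6581 remains inert

d = -106 ≡ 2 (mod 4), so O_K = ℤ[√-106] and disc(K) = 4d = -424.
disc(K) = -424 is not divisible by 6581; 6581 is unramified.
Legendre symbol by Euler's criterion: (-106/6581) ≡ (-106)^3290 ≡ 6580 (mod 6581), i.e. (-106/6581) = -1.
d is a non-residue mod p, hence 6581 remains inert in O_K.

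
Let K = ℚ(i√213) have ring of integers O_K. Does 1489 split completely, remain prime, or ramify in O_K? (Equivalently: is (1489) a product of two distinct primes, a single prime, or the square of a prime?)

Since -213 ≢ 1 mod 4, the ring of integers is ℤ[√-213] with discriminant 4·(-213) = -852.
1489 ∤ -852, so 1489 is unramified.
(-213/1489) = 1276^744 mod 1489 = 1488, giving Legendre symbol -1.
(-213/1489) = -1, so 1489 is inert.

1489 remains inert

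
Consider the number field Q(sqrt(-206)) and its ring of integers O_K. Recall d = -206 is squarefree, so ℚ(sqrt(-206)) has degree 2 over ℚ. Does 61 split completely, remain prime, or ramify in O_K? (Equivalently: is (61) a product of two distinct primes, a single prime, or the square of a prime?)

-206 mod 4 = 2, hence disc K = 4·(-206) = -824 and O_K = ℤ[√-206].
disc(K) = -824 is not divisible by 61; 61 is unramified.
Euler's criterion: (-206)^30 mod 61 = 60. Thus (-206|61) = -1.
Legendre symbol -1 ⇒ 61 is inert.

61 remains inert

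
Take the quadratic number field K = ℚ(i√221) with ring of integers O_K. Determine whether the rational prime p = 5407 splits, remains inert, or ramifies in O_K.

inert — (5407) stays prime in O_K

-221 mod 4 = 3, hence disc K = 4·(-221) = -884 and O_K = ℤ[√-221].
disc(K) = -884 is not divisible by 5407; 5407 is unramified.
Legendre symbol by Euler's criterion: (-221/5407) ≡ (-221)^2703 ≡ 5406 (mod 5407), i.e. (-221/5407) = -1.
(-221/5407) = -1, so 5407 is inert.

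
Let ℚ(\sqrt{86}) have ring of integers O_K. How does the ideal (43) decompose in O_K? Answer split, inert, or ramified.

ramified — (43) = 𝔭²

d = 86 ≡ 2 (mod 4), so O_K = ℤ[√86] and disc(K) = 4d = 344.
Ramification test: 43 | 344. The prime 43 ramifies in K.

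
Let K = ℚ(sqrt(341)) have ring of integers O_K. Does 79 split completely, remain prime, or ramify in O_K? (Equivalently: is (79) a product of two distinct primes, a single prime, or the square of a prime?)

341 mod 4 = 1, hence disc K = 341 and O_K = ℤ[(1+√341)/2].
79 ∤ 341, so 79 is unramified.
Compute (341/79) via Euler: 25^((79-1)/2) mod 79 = 1, so (341/79) = 1.
d is a quadratic residue mod p, hence 79 splits in O_K.

p splits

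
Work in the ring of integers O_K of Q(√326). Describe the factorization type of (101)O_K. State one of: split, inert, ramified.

326 mod 4 = 2, hence disc K = 4·326 = 1304 and O_K = ℤ[√326].
101 ∤ 1304, so 101 is unramified.
Euler's criterion: 326^50 mod 101 = 1. Thus (326|101) = 1.
(326/101) = 1, so 101 splits.

split — (101) = 𝔭₁𝔭₂ with 𝔭₁ ≠ 𝔭₂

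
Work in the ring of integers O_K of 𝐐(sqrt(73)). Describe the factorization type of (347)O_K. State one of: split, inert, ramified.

split

Since 73 ≡ 1 mod 4, the ring of integers is ℤ[(1+√73)/2] with discriminant 73.
disc(K) = 73 is not divisible by 347; 347 is unramified.
Legendre symbol by Euler's criterion: (73/347) ≡ 73^173 ≡ 1 (mod 347), i.e. (73/347) = 1.
Legendre symbol 1 ⇒ 347 is split.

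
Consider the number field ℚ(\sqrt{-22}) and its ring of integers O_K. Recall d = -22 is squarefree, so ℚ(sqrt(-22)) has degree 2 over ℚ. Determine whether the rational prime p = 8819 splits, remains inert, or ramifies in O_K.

Since -22 ≢ 1 mod 4, the ring of integers is ℤ[√-22] with discriminant 4·(-22) = -88.
disc(K) = -88 is not divisible by 8819; 8819 is unramified.
(-22/8819) = 8797^4409 mod 8819 = 1, giving Legendre symbol 1.
Legendre symbol 1 ⇒ 8819 is split.

split — (8819) = 𝔭₁𝔭₂ with 𝔭₁ ≠ 𝔭₂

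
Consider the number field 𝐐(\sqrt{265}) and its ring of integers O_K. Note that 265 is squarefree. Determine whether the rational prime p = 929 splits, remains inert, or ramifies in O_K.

265 mod 4 = 1, hence disc K = 265 and O_K = ℤ[(1+√265)/2].
disc(K) = 265 is not divisible by 929; 929 is unramified.
Euler's criterion: 265^464 mod 929 = 1. Thus (265|929) = 1.
(265/929) = 1, so 929 splits.

split — (929) = 𝔭₁𝔭₂ with 𝔭₁ ≠ 𝔭₂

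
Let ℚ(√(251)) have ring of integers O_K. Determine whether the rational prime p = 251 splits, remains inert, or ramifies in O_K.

251 mod 4 = 3, hence disc K = 4·251 = 1004 and O_K = ℤ[√251].
251 divides disc(K) = 1004, so 251 ramifies.

251 is ramified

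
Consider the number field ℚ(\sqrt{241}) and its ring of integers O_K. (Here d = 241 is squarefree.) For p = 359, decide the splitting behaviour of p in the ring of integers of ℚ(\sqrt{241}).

241 mod 4 = 1, hence disc K = 241 and O_K = ℤ[(1+√241)/2].
disc(K) = 241 is not divisible by 359; 359 is unramified.
(241/359) = 241^179 mod 359 = 1, giving Legendre symbol 1.
d is a quadratic residue mod p, hence 359 splits in O_K.

359 splits in O_K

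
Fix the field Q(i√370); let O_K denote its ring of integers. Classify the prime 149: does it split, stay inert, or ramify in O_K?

-370 mod 4 = 2, hence disc K = 4·(-370) = -1480 and O_K = ℤ[√-370].
149 ∤ -1480, so 149 is unramified.
Compute (-370/149) via Euler: 77^((149-1)/2) mod 149 = 148, so (-370/149) = -1.
Legendre symbol -1 ⇒ 149 is inert.

inert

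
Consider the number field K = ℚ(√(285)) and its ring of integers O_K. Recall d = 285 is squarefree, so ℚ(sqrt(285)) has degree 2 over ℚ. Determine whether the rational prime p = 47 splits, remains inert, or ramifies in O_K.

splits completely

d = 285 ≡ 1 (mod 4), so O_K = ℤ[(1+√285)/2] and disc(K) = d = 285.
Since gcd(47, 285) = 1 the prime 47 does not ramify.
Euler's criterion: 285^23 mod 47 = 1. Thus (285|47) = 1.
Legendre symbol 1 ⇒ 47 is split.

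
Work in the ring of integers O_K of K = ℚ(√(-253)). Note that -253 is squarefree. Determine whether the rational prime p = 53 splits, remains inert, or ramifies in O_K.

inert

-253 mod 4 = 3, hence disc K = 4·(-253) = -1012 and O_K = ℤ[√-253].
disc(K) = -1012 is not divisible by 53; 53 is unramified.
Euler's criterion: (-253)^26 mod 53 = 52. Thus (-253|53) = -1.
d is a non-residue mod p, hence 53 remains inert in O_K.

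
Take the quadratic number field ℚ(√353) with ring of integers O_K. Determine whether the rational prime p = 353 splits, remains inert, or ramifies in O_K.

d = 353 ≡ 1 (mod 4), so O_K = ℤ[(1+√353)/2] and disc(K) = d = 353.
disc(K) = 353 = 353·1, so p = 353 is ramified.

ramified — (353) = 𝔭²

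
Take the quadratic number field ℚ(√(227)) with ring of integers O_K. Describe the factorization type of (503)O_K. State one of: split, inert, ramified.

inert — (503) stays prime in O_K

227 mod 4 = 3, hence disc K = 4·227 = 908 and O_K = ℤ[√227].
503 ∤ 908, so 503 is unramified.
Compute (227/503) via Euler: 227^((503-1)/2) mod 503 = 502, so (227/503) = -1.
(227/503) = -1, so 503 is inert.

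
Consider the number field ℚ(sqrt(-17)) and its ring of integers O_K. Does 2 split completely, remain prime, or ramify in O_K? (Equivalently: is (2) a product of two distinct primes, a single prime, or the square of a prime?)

-17 mod 4 = 3, hence disc K = 4·(-17) = -68 and O_K = ℤ[√-17].
disc(K) = -68 = 2·(-34), so p = 2 is ramified.

2 is ramified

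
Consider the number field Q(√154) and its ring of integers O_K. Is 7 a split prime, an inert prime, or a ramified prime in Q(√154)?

p ramifies

154 mod 4 = 2, hence disc K = 4·154 = 616 and O_K = ℤ[√154].
disc(K) = 616 = 7·88, so p = 7 is ramified.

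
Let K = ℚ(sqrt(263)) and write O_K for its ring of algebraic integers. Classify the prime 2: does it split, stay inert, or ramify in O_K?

2 is ramified

263 mod 4 = 3, hence disc K = 4·263 = 1052 and O_K = ℤ[√263].
Ramification test: 2 | 1052. The prime 2 ramifies in K.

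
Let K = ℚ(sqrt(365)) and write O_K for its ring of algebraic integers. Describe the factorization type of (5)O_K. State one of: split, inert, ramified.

ramifies in O_K

d = 365 ≡ 1 (mod 4), so O_K = ℤ[(1+√365)/2] and disc(K) = d = 365.
disc(K) = 365 = 5·73, so p = 5 is ramified.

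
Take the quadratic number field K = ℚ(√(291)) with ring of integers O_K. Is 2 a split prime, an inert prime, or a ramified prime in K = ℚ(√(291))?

p ramifies

d = 291 ≡ 3 (mod 4), so O_K = ℤ[√291] and disc(K) = 4d = 1164.
2 divides disc(K) = 1164, so 2 ramifies.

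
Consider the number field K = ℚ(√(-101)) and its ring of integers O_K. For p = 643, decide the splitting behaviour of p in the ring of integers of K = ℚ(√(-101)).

d = -101 ≡ 3 (mod 4), so O_K = ℤ[√-101] and disc(K) = 4d = -404.
643 ∤ -404, so 643 is unramified.
(-101/643) = 542^321 mod 643 = 642, giving Legendre symbol -1.
Legendre symbol -1 ⇒ 643 is inert.

inert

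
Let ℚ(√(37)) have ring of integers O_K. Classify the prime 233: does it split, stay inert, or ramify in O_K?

p splits

d = 37 ≡ 1 (mod 4), so O_K = ℤ[(1+√37)/2] and disc(K) = d = 37.
Since gcd(233, 37) = 1 the prime 233 does not ramify.
(37/233) = 37^116 mod 233 = 1, giving Legendre symbol 1.
(37/233) = 1, so 233 splits.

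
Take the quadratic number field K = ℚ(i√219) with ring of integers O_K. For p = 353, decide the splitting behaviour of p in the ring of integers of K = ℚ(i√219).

inert — (353) stays prime in O_K

Since -219 ≡ 1 mod 4, the ring of integers is ℤ[(1+√-219)/2] with discriminant -219.
disc(K) = -219 is not divisible by 353; 353 is unramified.
Euler's criterion: (-219)^176 mod 353 = 352. Thus (-219|353) = -1.
Legendre symbol -1 ⇒ 353 is inert.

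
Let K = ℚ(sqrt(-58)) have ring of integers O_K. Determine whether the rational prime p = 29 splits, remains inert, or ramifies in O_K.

Since -58 ≢ 1 mod 4, the ring of integers is ℤ[√-58] with discriminant 4·(-58) = -232.
disc(K) = -232 = 29·(-8), so p = 29 is ramified.

ramified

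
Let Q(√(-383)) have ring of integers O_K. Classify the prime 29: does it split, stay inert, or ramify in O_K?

-383 mod 4 = 1, hence disc K = -383 and O_K = ℤ[(1+√-383)/2].
29 ∤ -383, so 29 is unramified.
(-383/29) = 23^14 mod 29 = 1, giving Legendre symbol 1.
(-383/29) = 1, so 29 splits.

splits completely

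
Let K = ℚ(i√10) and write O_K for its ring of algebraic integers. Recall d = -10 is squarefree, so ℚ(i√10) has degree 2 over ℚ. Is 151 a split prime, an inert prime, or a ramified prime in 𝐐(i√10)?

inert

d = -10 ≡ 2 (mod 4), so O_K = ℤ[√-10] and disc(K) = 4d = -40.
151 ∤ -40, so 151 is unramified.
Compute (-10/151) via Euler: 141^((151-1)/2) mod 151 = 150, so (-10/151) = -1.
Legendre symbol -1 ⇒ 151 is inert.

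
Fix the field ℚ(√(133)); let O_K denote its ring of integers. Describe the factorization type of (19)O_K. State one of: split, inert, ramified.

133 mod 4 = 1, hence disc K = 133 and O_K = ℤ[(1+√133)/2].
Ramification test: 19 | 133. The prime 19 ramifies in K.

ramifies in O_K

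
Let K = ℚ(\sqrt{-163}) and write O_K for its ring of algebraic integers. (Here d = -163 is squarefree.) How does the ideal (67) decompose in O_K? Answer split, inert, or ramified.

remains prime (inert)

-163 mod 4 = 1, hence disc K = -163 and O_K = ℤ[(1+√-163)/2].
disc(K) = -163 is not divisible by 67; 67 is unramified.
Legendre symbol by Euler's criterion: (-163/67) ≡ (-163)^33 ≡ 66 (mod 67), i.e. (-163/67) = -1.
d is a non-residue mod p, hence 67 remains inert in O_K.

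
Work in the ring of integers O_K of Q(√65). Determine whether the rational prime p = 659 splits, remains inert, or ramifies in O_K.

split

Since 65 ≡ 1 mod 4, the ring of integers is ℤ[(1+√65)/2] with discriminant 65.
disc(K) = 65 is not divisible by 659; 659 is unramified.
Legendre symbol by Euler's criterion: (65/659) ≡ 65^329 ≡ 1 (mod 659), i.e. (65/659) = 1.
d is a quadratic residue mod p, hence 659 splits in O_K.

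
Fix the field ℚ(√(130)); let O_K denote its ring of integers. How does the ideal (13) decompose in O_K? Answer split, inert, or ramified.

130 mod 4 = 2, hence disc K = 4·130 = 520 and O_K = ℤ[√130].
Ramification test: 13 | 520. The prime 13 ramifies in K.

ramified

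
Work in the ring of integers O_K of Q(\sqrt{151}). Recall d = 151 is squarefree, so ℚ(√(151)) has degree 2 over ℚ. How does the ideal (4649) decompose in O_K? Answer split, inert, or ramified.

151 mod 4 = 3, hence disc K = 4·151 = 604 and O_K = ℤ[√151].
4649 ∤ 604, so 4649 is unramified.
Euler's criterion: 151^2324 mod 4649 = 4648. Thus (151|4649) = -1.
(151/4649) = -1, so 4649 is inert.

inert — (4649) stays prime in O_K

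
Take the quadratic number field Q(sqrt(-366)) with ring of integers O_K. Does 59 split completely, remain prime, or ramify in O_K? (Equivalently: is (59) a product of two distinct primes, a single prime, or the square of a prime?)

inert

d = -366 ≡ 2 (mod 4), so O_K = ℤ[√-366] and disc(K) = 4d = -1464.
59 ∤ -1464, so 59 is unramified.
Compute (-366/59) via Euler: 47^((59-1)/2) mod 59 = 58, so (-366/59) = -1.
d is a non-residue mod p, hence 59 remains inert in O_K.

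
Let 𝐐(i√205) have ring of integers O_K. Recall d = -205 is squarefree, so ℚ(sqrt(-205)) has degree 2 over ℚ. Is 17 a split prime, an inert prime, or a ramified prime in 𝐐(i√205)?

Since -205 ≢ 1 mod 4, the ring of integers is ℤ[√-205] with discriminant 4·(-205) = -820.
17 ∤ -820, so 17 is unramified.
Legendre symbol by Euler's criterion: (-205/17) ≡ (-205)^8 ≡ 1 (mod 17), i.e. (-205/17) = 1.
Legendre symbol 1 ⇒ 17 is split.

p splits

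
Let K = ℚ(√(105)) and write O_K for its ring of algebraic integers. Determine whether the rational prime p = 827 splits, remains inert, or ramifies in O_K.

Since 105 ≡ 1 mod 4, the ring of integers is ℤ[(1+√105)/2] with discriminant 105.
Since gcd(827, 105) = 1 the prime 827 does not ramify.
Legendre symbol by Euler's criterion: (105/827) ≡ 105^413 ≡ 1 (mod 827), i.e. (105/827) = 1.
Legendre symbol 1 ⇒ 827 is split.

827 splits in O_K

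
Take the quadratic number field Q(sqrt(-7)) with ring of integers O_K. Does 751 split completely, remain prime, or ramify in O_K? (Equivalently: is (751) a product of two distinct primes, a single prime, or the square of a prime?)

d = -7 ≡ 1 (mod 4), so O_K = ℤ[(1+√-7)/2] and disc(K) = d = -7.
751 ∤ -7, so 751 is unramified.
(-7/751) = 744^375 mod 751 = 1, giving Legendre symbol 1.
Legendre symbol 1 ⇒ 751 is split.

split — (751) = 𝔭₁𝔭₂ with 𝔭₁ ≠ 𝔭₂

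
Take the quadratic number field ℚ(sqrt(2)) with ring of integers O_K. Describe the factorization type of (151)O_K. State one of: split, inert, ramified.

Since 2 ≢ 1 mod 4, the ring of integers is ℤ[√2] with discriminant 4·2 = 8.
disc(K) = 8 is not divisible by 151; 151 is unramified.
(2/151) = 2^75 mod 151 = 1, giving Legendre symbol 1.
Legendre symbol 1 ⇒ 151 is split.

151 splits in O_K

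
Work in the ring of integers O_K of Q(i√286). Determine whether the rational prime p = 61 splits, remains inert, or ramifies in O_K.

split — (61) = 𝔭₁𝔭₂ with 𝔭₁ ≠ 𝔭₂

Since -286 ≢ 1 mod 4, the ring of integers is ℤ[√-286] with discriminant 4·(-286) = -1144.
61 ∤ -1144, so 61 is unramified.
Euler's criterion: (-286)^30 mod 61 = 1. Thus (-286|61) = 1.
Legendre symbol 1 ⇒ 61 is split.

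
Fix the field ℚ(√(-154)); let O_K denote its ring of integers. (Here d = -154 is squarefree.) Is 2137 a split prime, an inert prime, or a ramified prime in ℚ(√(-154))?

Since -154 ≢ 1 mod 4, the ring of integers is ℤ[√-154] with discriminant 4·(-154) = -616.
2137 ∤ -616, so 2137 is unramified.
Euler's criterion: (-154)^1068 mod 2137 = 1. Thus (-154|2137) = 1.
d is a quadratic residue mod p, hence 2137 splits in O_K.

2137 splits in O_K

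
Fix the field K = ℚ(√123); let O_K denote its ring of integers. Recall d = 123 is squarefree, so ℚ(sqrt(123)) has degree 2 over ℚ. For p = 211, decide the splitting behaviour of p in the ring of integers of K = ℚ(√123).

split

123 mod 4 = 3, hence disc K = 4·123 = 492 and O_K = ℤ[√123].
Since gcd(211, 492) = 1 the prime 211 does not ramify.
Legendre symbol by Euler's criterion: (123/211) ≡ 123^105 ≡ 1 (mod 211), i.e. (123/211) = 1.
d is a quadratic residue mod p, hence 211 splits in O_K.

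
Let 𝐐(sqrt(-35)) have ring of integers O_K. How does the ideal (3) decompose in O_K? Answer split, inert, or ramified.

-35 mod 4 = 1, hence disc K = -35 and O_K = ℤ[(1+√-35)/2].
disc(K) = -35 is not divisible by 3; 3 is unramified.
Compute (-35/3) via Euler: 1^((3-1)/2) mod 3 = 1, so (-35/3) = 1.
Legendre symbol 1 ⇒ 3 is split.

splits completely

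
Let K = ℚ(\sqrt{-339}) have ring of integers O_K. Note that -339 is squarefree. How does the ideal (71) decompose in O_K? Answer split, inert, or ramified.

p splits

Since -339 ≡ 1 mod 4, the ring of integers is ℤ[(1+√-339)/2] with discriminant -339.
disc(K) = -339 is not divisible by 71; 71 is unramified.
Euler's criterion: (-339)^35 mod 71 = 1. Thus (-339|71) = 1.
d is a quadratic residue mod p, hence 71 splits in O_K.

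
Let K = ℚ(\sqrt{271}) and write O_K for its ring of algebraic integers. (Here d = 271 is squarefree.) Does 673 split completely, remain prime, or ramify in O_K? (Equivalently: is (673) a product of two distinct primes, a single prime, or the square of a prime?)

271 mod 4 = 3, hence disc K = 4·271 = 1084 and O_K = ℤ[√271].
673 ∤ 1084, so 673 is unramified.
Compute (271/673) via Euler: 271^((673-1)/2) mod 673 = 672, so (271/673) = -1.
Legendre symbol -1 ⇒ 673 is inert.

673 remains inert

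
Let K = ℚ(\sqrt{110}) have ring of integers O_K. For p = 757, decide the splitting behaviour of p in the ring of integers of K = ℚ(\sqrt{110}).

d = 110 ≡ 2 (mod 4), so O_K = ℤ[√110] and disc(K) = 4d = 440.
disc(K) = 440 is not divisible by 757; 757 is unramified.
Legendre symbol by Euler's criterion: (110/757) ≡ 110^378 ≡ 1 (mod 757), i.e. (110/757) = 1.
d is a quadratic residue mod p, hence 757 splits in O_K.

757 splits in O_K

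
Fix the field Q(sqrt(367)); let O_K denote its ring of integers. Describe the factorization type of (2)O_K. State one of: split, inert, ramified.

p ramifies

Since 367 ≢ 1 mod 4, the ring of integers is ℤ[√367] with discriminant 4·367 = 1468.
2 divides disc(K) = 1468, so 2 ramifies.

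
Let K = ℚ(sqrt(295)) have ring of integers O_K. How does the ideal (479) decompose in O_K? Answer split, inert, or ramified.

inert — (479) stays prime in O_K

295 mod 4 = 3, hence disc K = 4·295 = 1180 and O_K = ℤ[√295].
disc(K) = 1180 is not divisible by 479; 479 is unramified.
Legendre symbol by Euler's criterion: (295/479) ≡ 295^239 ≡ 478 (mod 479), i.e. (295/479) = -1.
(295/479) = -1, so 479 is inert.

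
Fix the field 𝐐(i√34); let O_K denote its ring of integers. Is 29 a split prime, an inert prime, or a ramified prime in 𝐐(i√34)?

split

Since -34 ≢ 1 mod 4, the ring of integers is ℤ[√-34] with discriminant 4·(-34) = -136.
disc(K) = -136 is not divisible by 29; 29 is unramified.
(-34/29) = 24^14 mod 29 = 1, giving Legendre symbol 1.
(-34/29) = 1, so 29 splits.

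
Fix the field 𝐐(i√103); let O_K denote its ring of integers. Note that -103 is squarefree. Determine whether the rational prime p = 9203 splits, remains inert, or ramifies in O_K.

split

Since -103 ≡ 1 mod 4, the ring of integers is ℤ[(1+√-103)/2] with discriminant -103.
disc(K) = -103 is not divisible by 9203; 9203 is unramified.
Legendre symbol by Euler's criterion: (-103/9203) ≡ (-103)^4601 ≡ 1 (mod 9203), i.e. (-103/9203) = 1.
(-103/9203) = 1, so 9203 splits.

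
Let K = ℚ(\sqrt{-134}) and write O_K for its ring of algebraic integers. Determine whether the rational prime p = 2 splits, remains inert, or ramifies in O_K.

-134 mod 4 = 2, hence disc K = 4·(-134) = -536 and O_K = ℤ[√-134].
disc(K) = -536 = 2·(-268), so p = 2 is ramified.

ramified — (2) = 𝔭²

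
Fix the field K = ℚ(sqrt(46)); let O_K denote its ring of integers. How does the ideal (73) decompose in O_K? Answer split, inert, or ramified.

d = 46 ≡ 2 (mod 4), so O_K = ℤ[√46] and disc(K) = 4d = 184.
disc(K) = 184 is not divisible by 73; 73 is unramified.
Euler's criterion: 46^36 mod 73 = 1. Thus (46|73) = 1.
Legendre symbol 1 ⇒ 73 is split.

split — (73) = 𝔭₁𝔭₂ with 𝔭₁ ≠ 𝔭₂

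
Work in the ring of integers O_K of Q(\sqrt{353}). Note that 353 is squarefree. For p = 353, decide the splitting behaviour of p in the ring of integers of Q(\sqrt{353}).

ramifies in O_K

d = 353 ≡ 1 (mod 4), so O_K = ℤ[(1+√353)/2] and disc(K) = d = 353.
353 divides disc(K) = 353, so 353 ramifies.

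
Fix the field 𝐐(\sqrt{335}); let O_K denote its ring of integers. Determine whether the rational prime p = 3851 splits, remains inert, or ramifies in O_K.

split — (3851) = 𝔭₁𝔭₂ with 𝔭₁ ≠ 𝔭₂

Since 335 ≢ 1 mod 4, the ring of integers is ℤ[√335] with discriminant 4·335 = 1340.
3851 ∤ 1340, so 3851 is unramified.
(335/3851) = 335^1925 mod 3851 = 1, giving Legendre symbol 1.
d is a quadratic residue mod p, hence 3851 splits in O_K.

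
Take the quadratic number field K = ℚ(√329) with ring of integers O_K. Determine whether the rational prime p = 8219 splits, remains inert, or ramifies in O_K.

p is inert

Since 329 ≡ 1 mod 4, the ring of integers is ℤ[(1+√329)/2] with discriminant 329.
Since gcd(8219, 329) = 1 the prime 8219 does not ramify.
Euler's criterion: 329^4109 mod 8219 = 8218. Thus (329|8219) = -1.
(329/8219) = -1, so 8219 is inert.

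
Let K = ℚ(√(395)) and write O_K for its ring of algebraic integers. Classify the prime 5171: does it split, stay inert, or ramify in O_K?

p is inert

d = 395 ≡ 3 (mod 4), so O_K = ℤ[√395] and disc(K) = 4d = 1580.
5171 ∤ 1580, so 5171 is unramified.
(395/5171) = 395^2585 mod 5171 = 5170, giving Legendre symbol -1.
Legendre symbol -1 ⇒ 5171 is inert.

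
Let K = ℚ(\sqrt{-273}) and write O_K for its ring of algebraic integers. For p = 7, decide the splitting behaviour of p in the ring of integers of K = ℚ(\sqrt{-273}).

Since -273 ≢ 1 mod 4, the ring of integers is ℤ[√-273] with discriminant 4·(-273) = -1092.
disc(K) = -1092 = 7·(-156), so p = 7 is ramified.

7 is ramified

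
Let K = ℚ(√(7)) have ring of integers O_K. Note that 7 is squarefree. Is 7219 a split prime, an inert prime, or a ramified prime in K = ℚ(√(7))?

d = 7 ≡ 3 (mod 4), so O_K = ℤ[√7] and disc(K) = 4d = 28.
Since gcd(7219, 28) = 1 the prime 7219 does not ramify.
Legendre symbol by Euler's criterion: (7/7219) ≡ 7^3609 ≡ 7218 (mod 7219), i.e. (7/7219) = -1.
d is a non-residue mod p, hence 7219 remains inert in O_K.

remains prime (inert)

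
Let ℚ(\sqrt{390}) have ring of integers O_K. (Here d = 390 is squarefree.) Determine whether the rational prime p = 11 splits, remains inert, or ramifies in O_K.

split

Since 390 ≢ 1 mod 4, the ring of integers is ℤ[√390] with discriminant 4·390 = 1560.
Since gcd(11, 1560) = 1 the prime 11 does not ramify.
Compute (390/11) via Euler: 5^((11-1)/2) mod 11 = 1, so (390/11) = 1.
Legendre symbol 1 ⇒ 11 is split.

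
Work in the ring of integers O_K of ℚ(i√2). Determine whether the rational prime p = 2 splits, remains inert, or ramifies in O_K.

Since -2 ≢ 1 mod 4, the ring of integers is ℤ[√-2] with discriminant 4·(-2) = -8.
disc(K) = -8 = 2·(-4), so p = 2 is ramified.

p ramifies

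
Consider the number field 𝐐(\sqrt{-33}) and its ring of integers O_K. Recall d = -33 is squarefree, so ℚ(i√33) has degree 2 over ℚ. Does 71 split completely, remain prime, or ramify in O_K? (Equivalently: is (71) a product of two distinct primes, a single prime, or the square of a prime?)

Since -33 ≢ 1 mod 4, the ring of integers is ℤ[√-33] with discriminant 4·(-33) = -132.
disc(K) = -132 is not divisible by 71; 71 is unramified.
Compute (-33/71) via Euler: 38^((71-1)/2) mod 71 = 1, so (-33/71) = 1.
Legendre symbol 1 ⇒ 71 is split.

p splits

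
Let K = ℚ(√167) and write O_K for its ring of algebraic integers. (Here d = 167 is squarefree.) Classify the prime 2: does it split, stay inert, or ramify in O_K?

p ramifies

Since 167 ≢ 1 mod 4, the ring of integers is ℤ[√167] with discriminant 4·167 = 668.
2 divides disc(K) = 668, so 2 ramifies.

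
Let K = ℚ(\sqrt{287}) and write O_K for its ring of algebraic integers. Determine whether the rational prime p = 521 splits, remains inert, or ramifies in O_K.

split

287 mod 4 = 3, hence disc K = 4·287 = 1148 and O_K = ℤ[√287].
521 ∤ 1148, so 521 is unramified.
Compute (287/521) via Euler: 287^((521-1)/2) mod 521 = 1, so (287/521) = 1.
(287/521) = 1, so 521 splits.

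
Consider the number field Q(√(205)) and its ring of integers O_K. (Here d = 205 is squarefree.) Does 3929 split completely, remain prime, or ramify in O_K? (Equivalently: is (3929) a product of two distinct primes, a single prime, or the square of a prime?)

d = 205 ≡ 1 (mod 4), so O_K = ℤ[(1+√205)/2] and disc(K) = d = 205.
Since gcd(3929, 205) = 1 the prime 3929 does not ramify.
Legendre symbol by Euler's criterion: (205/3929) ≡ 205^1964 ≡ 3928 (mod 3929), i.e. (205/3929) = -1.
d is a non-residue mod p, hence 3929 remains inert in O_K.

inert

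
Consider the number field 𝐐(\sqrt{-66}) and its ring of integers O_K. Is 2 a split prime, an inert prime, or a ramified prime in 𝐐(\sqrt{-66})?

Since -66 ≢ 1 mod 4, the ring of integers is ℤ[√-66] with discriminant 4·(-66) = -264.
2 divides disc(K) = -264, so 2 ramifies.

ramified — (2) = 𝔭²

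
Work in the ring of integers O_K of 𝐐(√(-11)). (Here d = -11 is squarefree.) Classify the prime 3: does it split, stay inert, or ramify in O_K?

d = -11 ≡ 1 (mod 4), so O_K = ℤ[(1+√-11)/2] and disc(K) = d = -11.
3 ∤ -11, so 3 is unramified.
Legendre symbol by Euler's criterion: (-11/3) ≡ (-11)^1 ≡ 1 (mod 3), i.e. (-11/3) = 1.
Legendre symbol 1 ⇒ 3 is split.

split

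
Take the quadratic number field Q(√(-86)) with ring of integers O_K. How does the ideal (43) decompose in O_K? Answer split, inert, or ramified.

ramifies in O_K

d = -86 ≡ 2 (mod 4), so O_K = ℤ[√-86] and disc(K) = 4d = -344.
Ramification test: 43 | -344. The prime 43 ramifies in K.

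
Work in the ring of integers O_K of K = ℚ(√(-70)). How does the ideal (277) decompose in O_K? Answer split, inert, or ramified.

Since -70 ≢ 1 mod 4, the ring of integers is ℤ[√-70] with discriminant 4·(-70) = -280.
277 ∤ -280, so 277 is unramified.
Legendre symbol by Euler's criterion: (-70/277) ≡ (-70)^138 ≡ 1 (mod 277), i.e. (-70/277) = 1.
d is a quadratic residue mod p, hence 277 splits in O_K.

p splits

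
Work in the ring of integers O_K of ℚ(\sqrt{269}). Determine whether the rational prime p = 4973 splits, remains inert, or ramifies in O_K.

splits completely

269 mod 4 = 1, hence disc K = 269 and O_K = ℤ[(1+√269)/2].
disc(K) = 269 is not divisible by 4973; 4973 is unramified.
Legendre symbol by Euler's criterion: (269/4973) ≡ 269^2486 ≡ 1 (mod 4973), i.e. (269/4973) = 1.
d is a quadratic residue mod p, hence 4973 splits in O_K.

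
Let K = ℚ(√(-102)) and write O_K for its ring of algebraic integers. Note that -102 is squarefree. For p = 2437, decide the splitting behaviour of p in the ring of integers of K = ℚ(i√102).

d = -102 ≡ 2 (mod 4), so O_K = ℤ[√-102] and disc(K) = 4d = -408.
disc(K) = -408 is not divisible by 2437; 2437 is unramified.
Legendre symbol by Euler's criterion: (-102/2437) ≡ (-102)^1218 ≡ 1 (mod 2437), i.e. (-102/2437) = 1.
Legendre symbol 1 ⇒ 2437 is split.

split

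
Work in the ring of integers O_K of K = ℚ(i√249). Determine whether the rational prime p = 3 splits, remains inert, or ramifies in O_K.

ramified — (3) = 𝔭²

d = -249 ≡ 3 (mod 4), so O_K = ℤ[√-249] and disc(K) = 4d = -996.
3 divides disc(K) = -996, so 3 ramifies.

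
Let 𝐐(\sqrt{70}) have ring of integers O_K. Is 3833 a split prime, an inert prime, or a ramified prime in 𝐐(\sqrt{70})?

3833 remains inert

d = 70 ≡ 2 (mod 4), so O_K = ℤ[√70] and disc(K) = 4d = 280.
3833 ∤ 280, so 3833 is unramified.
Legendre symbol by Euler's criterion: (70/3833) ≡ 70^1916 ≡ 3832 (mod 3833), i.e. (70/3833) = -1.
d is a non-residue mod p, hence 3833 remains inert in O_K.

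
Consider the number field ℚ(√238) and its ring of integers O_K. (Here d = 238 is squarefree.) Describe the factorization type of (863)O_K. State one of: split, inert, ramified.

Since 238 ≢ 1 mod 4, the ring of integers is ℤ[√238] with discriminant 4·238 = 952.
disc(K) = 952 is not divisible by 863; 863 is unramified.
Compute (238/863) via Euler: 238^((863-1)/2) mod 863 = 862, so (238/863) = -1.
(238/863) = -1, so 863 is inert.

p is inert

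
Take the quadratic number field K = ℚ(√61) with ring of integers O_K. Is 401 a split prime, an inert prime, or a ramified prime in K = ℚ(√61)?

61 mod 4 = 1, hence disc K = 61 and O_K = ℤ[(1+√61)/2].
401 ∤ 61, so 401 is unramified.
(61/401) = 61^200 mod 401 = 400, giving Legendre symbol -1.
Legendre symbol -1 ⇒ 401 is inert.

inert — (401) stays prime in O_K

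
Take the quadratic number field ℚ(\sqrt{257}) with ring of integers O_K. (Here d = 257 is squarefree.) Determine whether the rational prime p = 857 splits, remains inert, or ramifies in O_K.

remains prime (inert)

257 mod 4 = 1, hence disc K = 257 and O_K = ℤ[(1+√257)/2].
disc(K) = 257 is not divisible by 857; 857 is unramified.
Compute (257/857) via Euler: 257^((857-1)/2) mod 857 = 856, so (257/857) = -1.
d is a non-residue mod p, hence 857 remains inert in O_K.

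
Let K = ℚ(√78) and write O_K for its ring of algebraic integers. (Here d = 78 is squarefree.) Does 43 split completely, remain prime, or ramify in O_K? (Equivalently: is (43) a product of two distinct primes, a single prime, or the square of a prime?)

split — (43) = 𝔭₁𝔭₂ with 𝔭₁ ≠ 𝔭₂

78 mod 4 = 2, hence disc K = 4·78 = 312 and O_K = ℤ[√78].
disc(K) = 312 is not divisible by 43; 43 is unramified.
Compute (78/43) via Euler: 35^((43-1)/2) mod 43 = 1, so (78/43) = 1.
Legendre symbol 1 ⇒ 43 is split.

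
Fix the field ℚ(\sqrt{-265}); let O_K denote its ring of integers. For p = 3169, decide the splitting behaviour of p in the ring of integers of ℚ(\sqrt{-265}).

-265 mod 4 = 3, hence disc K = 4·(-265) = -1060 and O_K = ℤ[√-265].
disc(K) = -1060 is not divisible by 3169; 3169 is unramified.
Compute (-265/3169) via Euler: 2904^((3169-1)/2) mod 3169 = 1, so (-265/3169) = 1.
(-265/3169) = 1, so 3169 splits.

split — (3169) = 𝔭₁𝔭₂ with 𝔭₁ ≠ 𝔭₂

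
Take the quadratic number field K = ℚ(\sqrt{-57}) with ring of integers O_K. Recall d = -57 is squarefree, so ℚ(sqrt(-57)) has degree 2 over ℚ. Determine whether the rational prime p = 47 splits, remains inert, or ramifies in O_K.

split — (47) = 𝔭₁𝔭₂ with 𝔭₁ ≠ 𝔭₂

-57 mod 4 = 3, hence disc K = 4·(-57) = -228 and O_K = ℤ[√-57].
Since gcd(47, -228) = 1 the prime 47 does not ramify.
Euler's criterion: (-57)^23 mod 47 = 1. Thus (-57|47) = 1.
Legendre symbol 1 ⇒ 47 is split.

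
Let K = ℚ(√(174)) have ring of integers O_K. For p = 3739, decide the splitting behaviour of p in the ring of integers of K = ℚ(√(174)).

3739 remains inert

174 mod 4 = 2, hence disc K = 4·174 = 696 and O_K = ℤ[√174].
Since gcd(3739, 696) = 1 the prime 3739 does not ramify.
Euler's criterion: 174^1869 mod 3739 = 3738. Thus (174|3739) = -1.
Legendre symbol -1 ⇒ 3739 is inert.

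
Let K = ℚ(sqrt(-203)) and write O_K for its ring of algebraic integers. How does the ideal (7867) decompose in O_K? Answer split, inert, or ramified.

-203 mod 4 = 1, hence disc K = -203 and O_K = ℤ[(1+√-203)/2].
7867 ∤ -203, so 7867 is unramified.
(-203/7867) = 7664^3933 mod 7867 = 1, giving Legendre symbol 1.
(-203/7867) = 1, so 7867 splits.

split — (7867) = 𝔭₁𝔭₂ with 𝔭₁ ≠ 𝔭₂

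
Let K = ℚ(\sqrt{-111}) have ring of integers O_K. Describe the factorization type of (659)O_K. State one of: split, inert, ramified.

remains prime (inert)

-111 mod 4 = 1, hence disc K = -111 and O_K = ℤ[(1+√-111)/2].
disc(K) = -111 is not divisible by 659; 659 is unramified.
(-111/659) = 548^329 mod 659 = 658, giving Legendre symbol -1.
d is a non-residue mod p, hence 659 remains inert in O_K.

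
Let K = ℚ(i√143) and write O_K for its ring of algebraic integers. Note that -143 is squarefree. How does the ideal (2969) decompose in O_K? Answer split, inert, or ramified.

d = -143 ≡ 1 (mod 4), so O_K = ℤ[(1+√-143)/2] and disc(K) = d = -143.
2969 ∤ -143, so 2969 is unramified.
(-143/2969) = 2826^1484 mod 2969 = 1, giving Legendre symbol 1.
d is a quadratic residue mod p, hence 2969 splits in O_K.

split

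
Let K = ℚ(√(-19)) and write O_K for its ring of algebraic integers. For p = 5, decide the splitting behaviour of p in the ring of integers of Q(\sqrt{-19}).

d = -19 ≡ 1 (mod 4), so O_K = ℤ[(1+√-19)/2] and disc(K) = d = -19.
5 ∤ -19, so 5 is unramified.
Compute (-19/5) via Euler: 1^((5-1)/2) mod 5 = 1, so (-19/5) = 1.
Legendre symbol 1 ⇒ 5 is split.

p splits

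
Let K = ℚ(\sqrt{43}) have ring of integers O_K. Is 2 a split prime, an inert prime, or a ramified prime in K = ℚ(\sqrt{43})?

ramified — (2) = 𝔭²

Since 43 ≢ 1 mod 4, the ring of integers is ℤ[√43] with discriminant 4·43 = 172.
2 divides disc(K) = 172, so 2 ramifies.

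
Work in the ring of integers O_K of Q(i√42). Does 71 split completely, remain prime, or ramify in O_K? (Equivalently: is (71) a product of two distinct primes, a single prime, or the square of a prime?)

split — (71) = 𝔭₁𝔭₂ with 𝔭₁ ≠ 𝔭₂

d = -42 ≡ 2 (mod 4), so O_K = ℤ[√-42] and disc(K) = 4d = -168.
Since gcd(71, -168) = 1 the prime 71 does not ramify.
Legendre symbol by Euler's criterion: (-42/71) ≡ (-42)^35 ≡ 1 (mod 71), i.e. (-42/71) = 1.
Legendre symbol 1 ⇒ 71 is split.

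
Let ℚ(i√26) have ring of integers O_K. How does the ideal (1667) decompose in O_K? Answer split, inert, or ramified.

p splits

d = -26 ≡ 2 (mod 4), so O_K = ℤ[√-26] and disc(K) = 4d = -104.
1667 ∤ -104, so 1667 is unramified.
Compute (-26/1667) via Euler: 1641^((1667-1)/2) mod 1667 = 1, so (-26/1667) = 1.
(-26/1667) = 1, so 1667 splits.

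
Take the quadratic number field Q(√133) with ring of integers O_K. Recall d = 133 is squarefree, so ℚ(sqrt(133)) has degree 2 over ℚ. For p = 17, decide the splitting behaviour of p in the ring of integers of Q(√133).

remains prime (inert)

133 mod 4 = 1, hence disc K = 133 and O_K = ℤ[(1+√133)/2].
17 ∤ 133, so 17 is unramified.
Euler's criterion: 133^8 mod 17 = 16. Thus (133|17) = -1.
(133/17) = -1, so 17 is inert.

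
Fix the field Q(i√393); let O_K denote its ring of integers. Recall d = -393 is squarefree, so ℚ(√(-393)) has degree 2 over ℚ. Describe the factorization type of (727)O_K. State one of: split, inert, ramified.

Since -393 ≢ 1 mod 4, the ring of integers is ℤ[√-393] with discriminant 4·(-393) = -1572.
Since gcd(727, -1572) = 1 the prime 727 does not ramify.
(-393/727) = 334^363 mod 727 = 1, giving Legendre symbol 1.
d is a quadratic residue mod p, hence 727 splits in O_K.

727 splits in O_K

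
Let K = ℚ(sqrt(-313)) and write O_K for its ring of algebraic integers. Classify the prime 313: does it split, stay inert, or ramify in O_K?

ramified — (313) = 𝔭²

Since -313 ≢ 1 mod 4, the ring of integers is ℤ[√-313] with discriminant 4·(-313) = -1252.
Ramification test: 313 | -1252. The prime 313 ramifies in K.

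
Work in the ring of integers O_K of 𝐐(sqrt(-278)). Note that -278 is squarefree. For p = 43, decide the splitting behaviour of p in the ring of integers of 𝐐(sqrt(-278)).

split — (43) = 𝔭₁𝔭₂ with 𝔭₁ ≠ 𝔭₂

d = -278 ≡ 2 (mod 4), so O_K = ℤ[√-278] and disc(K) = 4d = -1112.
43 ∤ -1112, so 43 is unramified.
Legendre symbol by Euler's criterion: (-278/43) ≡ (-278)^21 ≡ 1 (mod 43), i.e. (-278/43) = 1.
(-278/43) = 1, so 43 splits.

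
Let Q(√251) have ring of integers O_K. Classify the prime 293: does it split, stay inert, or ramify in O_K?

p is inert

d = 251 ≡ 3 (mod 4), so O_K = ℤ[√251] and disc(K) = 4d = 1004.
293 ∤ 1004, so 293 is unramified.
Euler's criterion: 251^146 mod 293 = 292. Thus (251|293) = -1.
d is a non-residue mod p, hence 293 remains inert in O_K.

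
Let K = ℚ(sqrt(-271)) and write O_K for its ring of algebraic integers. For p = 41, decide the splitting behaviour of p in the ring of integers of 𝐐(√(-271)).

split — (41) = 𝔭₁𝔭₂ with 𝔭₁ ≠ 𝔭₂

Since -271 ≡ 1 mod 4, the ring of integers is ℤ[(1+√-271)/2] with discriminant -271.
41 ∤ -271, so 41 is unramified.
Legendre symbol by Euler's criterion: (-271/41) ≡ (-271)^20 ≡ 1 (mod 41), i.e. (-271/41) = 1.
Legendre symbol 1 ⇒ 41 is split.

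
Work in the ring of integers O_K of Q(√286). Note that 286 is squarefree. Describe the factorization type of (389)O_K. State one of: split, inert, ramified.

inert — (389) stays prime in O_K

d = 286 ≡ 2 (mod 4), so O_K = ℤ[√286] and disc(K) = 4d = 1144.
389 ∤ 1144, so 389 is unramified.
(286/389) = 286^194 mod 389 = 388, giving Legendre symbol -1.
d is a non-residue mod p, hence 389 remains inert in O_K.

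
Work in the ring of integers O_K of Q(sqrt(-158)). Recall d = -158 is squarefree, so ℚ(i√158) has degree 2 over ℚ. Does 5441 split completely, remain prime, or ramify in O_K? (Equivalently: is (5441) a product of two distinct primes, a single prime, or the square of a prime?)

p is inert

-158 mod 4 = 2, hence disc K = 4·(-158) = -632 and O_K = ℤ[√-158].
Since gcd(5441, -632) = 1 the prime 5441 does not ramify.
Euler's criterion: (-158)^2720 mod 5441 = 5440. Thus (-158|5441) = -1.
(-158/5441) = -1, so 5441 is inert.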